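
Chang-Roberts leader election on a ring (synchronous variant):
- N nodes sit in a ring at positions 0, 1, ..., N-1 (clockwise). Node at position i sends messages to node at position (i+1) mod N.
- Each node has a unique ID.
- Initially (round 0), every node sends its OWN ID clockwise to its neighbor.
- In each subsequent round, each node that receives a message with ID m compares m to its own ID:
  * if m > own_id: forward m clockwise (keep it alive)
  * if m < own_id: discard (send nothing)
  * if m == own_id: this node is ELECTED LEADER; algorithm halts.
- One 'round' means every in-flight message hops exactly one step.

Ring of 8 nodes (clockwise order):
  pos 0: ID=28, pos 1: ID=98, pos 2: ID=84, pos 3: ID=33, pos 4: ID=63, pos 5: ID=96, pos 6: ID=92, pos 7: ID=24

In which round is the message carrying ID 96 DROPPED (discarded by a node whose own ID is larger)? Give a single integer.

Round 1: pos1(id98) recv 28: drop; pos2(id84) recv 98: fwd; pos3(id33) recv 84: fwd; pos4(id63) recv 33: drop; pos5(id96) recv 63: drop; pos6(id92) recv 96: fwd; pos7(id24) recv 92: fwd; pos0(id28) recv 24: drop
Round 2: pos3(id33) recv 98: fwd; pos4(id63) recv 84: fwd; pos7(id24) recv 96: fwd; pos0(id28) recv 92: fwd
Round 3: pos4(id63) recv 98: fwd; pos5(id96) recv 84: drop; pos0(id28) recv 96: fwd; pos1(id98) recv 92: drop
Round 4: pos5(id96) recv 98: fwd; pos1(id98) recv 96: drop
Round 5: pos6(id92) recv 98: fwd
Round 6: pos7(id24) recv 98: fwd
Round 7: pos0(id28) recv 98: fwd
Round 8: pos1(id98) recv 98: ELECTED
Message ID 96 originates at pos 5; dropped at pos 1 in round 4

Answer: 4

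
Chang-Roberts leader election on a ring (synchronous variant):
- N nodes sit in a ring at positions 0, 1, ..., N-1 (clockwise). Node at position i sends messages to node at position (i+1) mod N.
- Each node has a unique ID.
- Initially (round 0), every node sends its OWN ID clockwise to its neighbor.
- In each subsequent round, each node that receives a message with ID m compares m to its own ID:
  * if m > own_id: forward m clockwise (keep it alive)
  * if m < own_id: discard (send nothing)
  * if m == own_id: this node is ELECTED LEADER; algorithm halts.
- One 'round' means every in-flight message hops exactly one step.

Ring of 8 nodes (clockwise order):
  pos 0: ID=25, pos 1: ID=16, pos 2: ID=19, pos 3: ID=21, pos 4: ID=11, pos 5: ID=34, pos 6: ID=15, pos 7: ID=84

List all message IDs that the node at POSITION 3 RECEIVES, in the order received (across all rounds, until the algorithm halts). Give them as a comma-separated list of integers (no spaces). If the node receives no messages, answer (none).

Round 1: pos1(id16) recv 25: fwd; pos2(id19) recv 16: drop; pos3(id21) recv 19: drop; pos4(id11) recv 21: fwd; pos5(id34) recv 11: drop; pos6(id15) recv 34: fwd; pos7(id84) recv 15: drop; pos0(id25) recv 84: fwd
Round 2: pos2(id19) recv 25: fwd; pos5(id34) recv 21: drop; pos7(id84) recv 34: drop; pos1(id16) recv 84: fwd
Round 3: pos3(id21) recv 25: fwd; pos2(id19) recv 84: fwd
Round 4: pos4(id11) recv 25: fwd; pos3(id21) recv 84: fwd
Round 5: pos5(id34) recv 25: drop; pos4(id11) recv 84: fwd
Round 6: pos5(id34) recv 84: fwd
Round 7: pos6(id15) recv 84: fwd
Round 8: pos7(id84) recv 84: ELECTED

Answer: 19,25,84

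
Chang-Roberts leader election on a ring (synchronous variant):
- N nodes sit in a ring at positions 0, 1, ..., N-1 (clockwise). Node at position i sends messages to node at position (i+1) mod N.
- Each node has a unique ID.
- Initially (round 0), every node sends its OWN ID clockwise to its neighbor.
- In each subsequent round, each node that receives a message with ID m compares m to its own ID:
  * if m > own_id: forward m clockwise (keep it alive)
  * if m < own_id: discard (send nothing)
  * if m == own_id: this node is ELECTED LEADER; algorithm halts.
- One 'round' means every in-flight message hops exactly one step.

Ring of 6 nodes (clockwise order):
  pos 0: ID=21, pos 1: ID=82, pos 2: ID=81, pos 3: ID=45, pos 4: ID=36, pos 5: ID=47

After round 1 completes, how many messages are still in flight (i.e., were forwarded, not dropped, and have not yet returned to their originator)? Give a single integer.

Answer: 4

Derivation:
Round 1: pos1(id82) recv 21: drop; pos2(id81) recv 82: fwd; pos3(id45) recv 81: fwd; pos4(id36) recv 45: fwd; pos5(id47) recv 36: drop; pos0(id21) recv 47: fwd
After round 1: 4 messages still in flight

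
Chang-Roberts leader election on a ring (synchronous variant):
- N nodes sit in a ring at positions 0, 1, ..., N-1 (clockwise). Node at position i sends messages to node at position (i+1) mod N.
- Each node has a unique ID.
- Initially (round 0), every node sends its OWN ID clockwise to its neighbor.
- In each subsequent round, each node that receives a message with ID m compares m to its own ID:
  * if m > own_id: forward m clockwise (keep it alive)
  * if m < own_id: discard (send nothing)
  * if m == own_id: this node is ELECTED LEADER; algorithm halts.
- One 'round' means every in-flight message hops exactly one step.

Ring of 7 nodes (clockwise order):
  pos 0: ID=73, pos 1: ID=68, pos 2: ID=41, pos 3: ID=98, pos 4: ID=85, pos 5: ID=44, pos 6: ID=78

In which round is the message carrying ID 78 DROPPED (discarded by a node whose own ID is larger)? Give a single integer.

Round 1: pos1(id68) recv 73: fwd; pos2(id41) recv 68: fwd; pos3(id98) recv 41: drop; pos4(id85) recv 98: fwd; pos5(id44) recv 85: fwd; pos6(id78) recv 44: drop; pos0(id73) recv 78: fwd
Round 2: pos2(id41) recv 73: fwd; pos3(id98) recv 68: drop; pos5(id44) recv 98: fwd; pos6(id78) recv 85: fwd; pos1(id68) recv 78: fwd
Round 3: pos3(id98) recv 73: drop; pos6(id78) recv 98: fwd; pos0(id73) recv 85: fwd; pos2(id41) recv 78: fwd
Round 4: pos0(id73) recv 98: fwd; pos1(id68) recv 85: fwd; pos3(id98) recv 78: drop
Round 5: pos1(id68) recv 98: fwd; pos2(id41) recv 85: fwd
Round 6: pos2(id41) recv 98: fwd; pos3(id98) recv 85: drop
Round 7: pos3(id98) recv 98: ELECTED
Message ID 78 originates at pos 6; dropped at pos 3 in round 4

Answer: 4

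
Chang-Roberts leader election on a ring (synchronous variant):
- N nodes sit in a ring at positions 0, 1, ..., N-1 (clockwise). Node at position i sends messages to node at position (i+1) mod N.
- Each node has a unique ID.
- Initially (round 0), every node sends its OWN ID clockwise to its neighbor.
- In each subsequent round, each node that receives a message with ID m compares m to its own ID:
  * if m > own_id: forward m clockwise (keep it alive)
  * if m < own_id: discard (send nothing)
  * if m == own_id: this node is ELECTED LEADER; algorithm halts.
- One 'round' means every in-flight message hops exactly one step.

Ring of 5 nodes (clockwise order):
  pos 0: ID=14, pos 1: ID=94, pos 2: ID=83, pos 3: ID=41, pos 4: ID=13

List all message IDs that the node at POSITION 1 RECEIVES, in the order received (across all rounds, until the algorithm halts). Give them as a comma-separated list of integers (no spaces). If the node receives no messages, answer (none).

Answer: 14,41,83,94

Derivation:
Round 1: pos1(id94) recv 14: drop; pos2(id83) recv 94: fwd; pos3(id41) recv 83: fwd; pos4(id13) recv 41: fwd; pos0(id14) recv 13: drop
Round 2: pos3(id41) recv 94: fwd; pos4(id13) recv 83: fwd; pos0(id14) recv 41: fwd
Round 3: pos4(id13) recv 94: fwd; pos0(id14) recv 83: fwd; pos1(id94) recv 41: drop
Round 4: pos0(id14) recv 94: fwd; pos1(id94) recv 83: drop
Round 5: pos1(id94) recv 94: ELECTED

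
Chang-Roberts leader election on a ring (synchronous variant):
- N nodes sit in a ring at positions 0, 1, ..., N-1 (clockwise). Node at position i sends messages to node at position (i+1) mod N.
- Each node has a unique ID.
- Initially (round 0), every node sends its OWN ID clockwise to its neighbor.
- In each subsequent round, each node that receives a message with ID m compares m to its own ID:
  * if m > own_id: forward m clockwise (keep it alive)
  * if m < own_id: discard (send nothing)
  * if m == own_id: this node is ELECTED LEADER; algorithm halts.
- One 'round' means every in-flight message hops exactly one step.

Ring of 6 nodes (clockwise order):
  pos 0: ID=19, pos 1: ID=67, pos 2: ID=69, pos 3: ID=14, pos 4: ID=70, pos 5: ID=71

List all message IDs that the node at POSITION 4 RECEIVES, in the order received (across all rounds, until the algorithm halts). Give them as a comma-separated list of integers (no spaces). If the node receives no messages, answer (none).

Round 1: pos1(id67) recv 19: drop; pos2(id69) recv 67: drop; pos3(id14) recv 69: fwd; pos4(id70) recv 14: drop; pos5(id71) recv 70: drop; pos0(id19) recv 71: fwd
Round 2: pos4(id70) recv 69: drop; pos1(id67) recv 71: fwd
Round 3: pos2(id69) recv 71: fwd
Round 4: pos3(id14) recv 71: fwd
Round 5: pos4(id70) recv 71: fwd
Round 6: pos5(id71) recv 71: ELECTED

Answer: 14,69,71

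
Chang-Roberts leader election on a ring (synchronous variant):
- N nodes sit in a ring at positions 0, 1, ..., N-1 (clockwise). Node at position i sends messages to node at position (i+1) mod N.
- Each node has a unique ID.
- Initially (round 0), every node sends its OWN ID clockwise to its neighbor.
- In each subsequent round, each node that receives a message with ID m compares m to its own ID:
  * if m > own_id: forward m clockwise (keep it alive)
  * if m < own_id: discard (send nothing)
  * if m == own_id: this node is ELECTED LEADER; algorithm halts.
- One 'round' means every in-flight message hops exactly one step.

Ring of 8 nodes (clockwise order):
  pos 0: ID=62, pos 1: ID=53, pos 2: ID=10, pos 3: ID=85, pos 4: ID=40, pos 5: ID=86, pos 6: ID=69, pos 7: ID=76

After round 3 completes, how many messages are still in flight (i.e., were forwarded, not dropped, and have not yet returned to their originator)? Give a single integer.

Round 1: pos1(id53) recv 62: fwd; pos2(id10) recv 53: fwd; pos3(id85) recv 10: drop; pos4(id40) recv 85: fwd; pos5(id86) recv 40: drop; pos6(id69) recv 86: fwd; pos7(id76) recv 69: drop; pos0(id62) recv 76: fwd
Round 2: pos2(id10) recv 62: fwd; pos3(id85) recv 53: drop; pos5(id86) recv 85: drop; pos7(id76) recv 86: fwd; pos1(id53) recv 76: fwd
Round 3: pos3(id85) recv 62: drop; pos0(id62) recv 86: fwd; pos2(id10) recv 76: fwd
After round 3: 2 messages still in flight

Answer: 2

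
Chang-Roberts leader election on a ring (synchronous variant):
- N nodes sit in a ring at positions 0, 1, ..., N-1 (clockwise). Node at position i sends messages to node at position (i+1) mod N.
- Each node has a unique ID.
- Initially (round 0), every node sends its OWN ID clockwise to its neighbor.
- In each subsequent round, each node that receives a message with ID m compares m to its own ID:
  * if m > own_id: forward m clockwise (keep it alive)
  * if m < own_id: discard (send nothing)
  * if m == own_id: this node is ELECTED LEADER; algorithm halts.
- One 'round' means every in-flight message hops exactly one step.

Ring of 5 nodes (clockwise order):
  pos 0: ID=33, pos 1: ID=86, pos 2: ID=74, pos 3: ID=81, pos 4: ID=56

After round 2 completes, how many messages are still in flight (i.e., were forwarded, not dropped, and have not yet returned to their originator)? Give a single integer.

Answer: 2

Derivation:
Round 1: pos1(id86) recv 33: drop; pos2(id74) recv 86: fwd; pos3(id81) recv 74: drop; pos4(id56) recv 81: fwd; pos0(id33) recv 56: fwd
Round 2: pos3(id81) recv 86: fwd; pos0(id33) recv 81: fwd; pos1(id86) recv 56: drop
After round 2: 2 messages still in flight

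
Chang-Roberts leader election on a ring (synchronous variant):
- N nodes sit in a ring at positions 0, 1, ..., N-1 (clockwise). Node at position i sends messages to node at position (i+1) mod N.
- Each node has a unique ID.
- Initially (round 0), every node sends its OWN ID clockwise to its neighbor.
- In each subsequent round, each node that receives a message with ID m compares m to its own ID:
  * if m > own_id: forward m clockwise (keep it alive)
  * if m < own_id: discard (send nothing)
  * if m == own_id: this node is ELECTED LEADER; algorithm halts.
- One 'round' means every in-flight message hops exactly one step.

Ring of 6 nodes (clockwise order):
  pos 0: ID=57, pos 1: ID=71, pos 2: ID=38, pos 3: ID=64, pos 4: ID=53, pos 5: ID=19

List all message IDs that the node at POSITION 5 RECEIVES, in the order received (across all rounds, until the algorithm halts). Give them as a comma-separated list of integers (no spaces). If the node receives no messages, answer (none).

Answer: 53,64,71

Derivation:
Round 1: pos1(id71) recv 57: drop; pos2(id38) recv 71: fwd; pos3(id64) recv 38: drop; pos4(id53) recv 64: fwd; pos5(id19) recv 53: fwd; pos0(id57) recv 19: drop
Round 2: pos3(id64) recv 71: fwd; pos5(id19) recv 64: fwd; pos0(id57) recv 53: drop
Round 3: pos4(id53) recv 71: fwd; pos0(id57) recv 64: fwd
Round 4: pos5(id19) recv 71: fwd; pos1(id71) recv 64: drop
Round 5: pos0(id57) recv 71: fwd
Round 6: pos1(id71) recv 71: ELECTED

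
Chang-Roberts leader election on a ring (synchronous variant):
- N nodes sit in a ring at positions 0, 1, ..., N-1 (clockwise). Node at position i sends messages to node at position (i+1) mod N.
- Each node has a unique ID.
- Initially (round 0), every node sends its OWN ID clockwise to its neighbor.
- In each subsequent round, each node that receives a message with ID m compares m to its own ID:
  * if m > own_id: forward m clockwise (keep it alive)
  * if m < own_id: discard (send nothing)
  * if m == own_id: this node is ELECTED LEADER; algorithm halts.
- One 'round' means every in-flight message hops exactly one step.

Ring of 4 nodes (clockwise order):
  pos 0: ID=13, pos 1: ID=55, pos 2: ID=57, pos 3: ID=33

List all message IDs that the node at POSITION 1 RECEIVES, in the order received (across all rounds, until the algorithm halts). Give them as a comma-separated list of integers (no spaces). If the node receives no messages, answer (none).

Round 1: pos1(id55) recv 13: drop; pos2(id57) recv 55: drop; pos3(id33) recv 57: fwd; pos0(id13) recv 33: fwd
Round 2: pos0(id13) recv 57: fwd; pos1(id55) recv 33: drop
Round 3: pos1(id55) recv 57: fwd
Round 4: pos2(id57) recv 57: ELECTED

Answer: 13,33,57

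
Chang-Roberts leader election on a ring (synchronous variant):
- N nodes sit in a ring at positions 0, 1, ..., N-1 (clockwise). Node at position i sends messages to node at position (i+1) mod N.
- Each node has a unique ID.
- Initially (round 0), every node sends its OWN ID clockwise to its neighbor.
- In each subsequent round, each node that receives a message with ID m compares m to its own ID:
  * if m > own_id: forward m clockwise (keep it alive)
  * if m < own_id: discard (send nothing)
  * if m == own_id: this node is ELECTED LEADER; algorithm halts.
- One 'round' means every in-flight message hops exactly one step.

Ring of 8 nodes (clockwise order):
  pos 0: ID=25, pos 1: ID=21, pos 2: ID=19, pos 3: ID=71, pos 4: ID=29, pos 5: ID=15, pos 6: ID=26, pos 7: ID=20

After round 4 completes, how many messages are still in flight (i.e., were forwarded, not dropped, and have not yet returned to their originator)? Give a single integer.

Answer: 3

Derivation:
Round 1: pos1(id21) recv 25: fwd; pos2(id19) recv 21: fwd; pos3(id71) recv 19: drop; pos4(id29) recv 71: fwd; pos5(id15) recv 29: fwd; pos6(id26) recv 15: drop; pos7(id20) recv 26: fwd; pos0(id25) recv 20: drop
Round 2: pos2(id19) recv 25: fwd; pos3(id71) recv 21: drop; pos5(id15) recv 71: fwd; pos6(id26) recv 29: fwd; pos0(id25) recv 26: fwd
Round 3: pos3(id71) recv 25: drop; pos6(id26) recv 71: fwd; pos7(id20) recv 29: fwd; pos1(id21) recv 26: fwd
Round 4: pos7(id20) recv 71: fwd; pos0(id25) recv 29: fwd; pos2(id19) recv 26: fwd
After round 4: 3 messages still in flight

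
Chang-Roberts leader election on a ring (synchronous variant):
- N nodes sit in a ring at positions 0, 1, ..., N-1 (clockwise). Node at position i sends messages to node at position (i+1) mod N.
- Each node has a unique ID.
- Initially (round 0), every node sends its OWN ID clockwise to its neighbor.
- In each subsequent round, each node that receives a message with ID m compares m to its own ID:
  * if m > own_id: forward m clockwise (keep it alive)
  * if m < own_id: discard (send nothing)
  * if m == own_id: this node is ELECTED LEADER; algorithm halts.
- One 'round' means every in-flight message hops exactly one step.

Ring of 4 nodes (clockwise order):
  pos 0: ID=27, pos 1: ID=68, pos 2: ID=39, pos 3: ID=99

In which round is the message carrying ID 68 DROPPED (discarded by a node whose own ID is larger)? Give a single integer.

Round 1: pos1(id68) recv 27: drop; pos2(id39) recv 68: fwd; pos3(id99) recv 39: drop; pos0(id27) recv 99: fwd
Round 2: pos3(id99) recv 68: drop; pos1(id68) recv 99: fwd
Round 3: pos2(id39) recv 99: fwd
Round 4: pos3(id99) recv 99: ELECTED
Message ID 68 originates at pos 1; dropped at pos 3 in round 2

Answer: 2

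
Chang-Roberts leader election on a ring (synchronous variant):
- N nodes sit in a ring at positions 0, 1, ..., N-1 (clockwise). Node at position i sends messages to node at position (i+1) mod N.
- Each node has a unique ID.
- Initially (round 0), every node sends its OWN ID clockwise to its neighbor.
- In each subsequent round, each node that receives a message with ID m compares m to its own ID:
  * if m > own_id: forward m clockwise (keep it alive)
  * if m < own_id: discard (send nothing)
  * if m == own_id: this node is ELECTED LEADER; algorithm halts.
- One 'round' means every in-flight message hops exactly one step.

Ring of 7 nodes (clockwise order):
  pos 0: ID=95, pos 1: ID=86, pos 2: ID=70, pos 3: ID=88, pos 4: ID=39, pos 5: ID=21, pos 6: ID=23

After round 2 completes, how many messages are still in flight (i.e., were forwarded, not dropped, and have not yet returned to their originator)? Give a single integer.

Answer: 3

Derivation:
Round 1: pos1(id86) recv 95: fwd; pos2(id70) recv 86: fwd; pos3(id88) recv 70: drop; pos4(id39) recv 88: fwd; pos5(id21) recv 39: fwd; pos6(id23) recv 21: drop; pos0(id95) recv 23: drop
Round 2: pos2(id70) recv 95: fwd; pos3(id88) recv 86: drop; pos5(id21) recv 88: fwd; pos6(id23) recv 39: fwd
After round 2: 3 messages still in flight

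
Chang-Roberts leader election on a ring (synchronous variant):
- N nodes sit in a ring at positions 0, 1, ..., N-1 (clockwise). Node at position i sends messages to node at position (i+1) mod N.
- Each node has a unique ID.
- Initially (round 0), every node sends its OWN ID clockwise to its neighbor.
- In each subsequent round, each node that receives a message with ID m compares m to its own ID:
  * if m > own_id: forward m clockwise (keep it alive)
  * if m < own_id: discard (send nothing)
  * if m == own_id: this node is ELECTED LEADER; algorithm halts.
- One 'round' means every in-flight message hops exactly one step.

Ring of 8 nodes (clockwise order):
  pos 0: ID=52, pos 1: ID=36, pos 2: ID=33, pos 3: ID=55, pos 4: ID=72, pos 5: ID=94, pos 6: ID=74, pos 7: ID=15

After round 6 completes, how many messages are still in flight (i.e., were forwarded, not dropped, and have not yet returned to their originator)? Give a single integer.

Answer: 2

Derivation:
Round 1: pos1(id36) recv 52: fwd; pos2(id33) recv 36: fwd; pos3(id55) recv 33: drop; pos4(id72) recv 55: drop; pos5(id94) recv 72: drop; pos6(id74) recv 94: fwd; pos7(id15) recv 74: fwd; pos0(id52) recv 15: drop
Round 2: pos2(id33) recv 52: fwd; pos3(id55) recv 36: drop; pos7(id15) recv 94: fwd; pos0(id52) recv 74: fwd
Round 3: pos3(id55) recv 52: drop; pos0(id52) recv 94: fwd; pos1(id36) recv 74: fwd
Round 4: pos1(id36) recv 94: fwd; pos2(id33) recv 74: fwd
Round 5: pos2(id33) recv 94: fwd; pos3(id55) recv 74: fwd
Round 6: pos3(id55) recv 94: fwd; pos4(id72) recv 74: fwd
After round 6: 2 messages still in flight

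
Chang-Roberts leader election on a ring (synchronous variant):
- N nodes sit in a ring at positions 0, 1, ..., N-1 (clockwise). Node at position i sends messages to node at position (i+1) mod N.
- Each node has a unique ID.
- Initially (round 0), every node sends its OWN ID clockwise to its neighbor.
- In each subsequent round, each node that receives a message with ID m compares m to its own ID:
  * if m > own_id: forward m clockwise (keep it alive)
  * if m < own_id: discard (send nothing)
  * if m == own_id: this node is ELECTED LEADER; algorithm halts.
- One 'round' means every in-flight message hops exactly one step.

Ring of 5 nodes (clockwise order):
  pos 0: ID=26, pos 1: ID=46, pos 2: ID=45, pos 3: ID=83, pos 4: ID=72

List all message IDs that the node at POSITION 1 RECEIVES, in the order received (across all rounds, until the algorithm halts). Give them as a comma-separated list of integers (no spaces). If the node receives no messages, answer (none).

Answer: 26,72,83

Derivation:
Round 1: pos1(id46) recv 26: drop; pos2(id45) recv 46: fwd; pos3(id83) recv 45: drop; pos4(id72) recv 83: fwd; pos0(id26) recv 72: fwd
Round 2: pos3(id83) recv 46: drop; pos0(id26) recv 83: fwd; pos1(id46) recv 72: fwd
Round 3: pos1(id46) recv 83: fwd; pos2(id45) recv 72: fwd
Round 4: pos2(id45) recv 83: fwd; pos3(id83) recv 72: drop
Round 5: pos3(id83) recv 83: ELECTED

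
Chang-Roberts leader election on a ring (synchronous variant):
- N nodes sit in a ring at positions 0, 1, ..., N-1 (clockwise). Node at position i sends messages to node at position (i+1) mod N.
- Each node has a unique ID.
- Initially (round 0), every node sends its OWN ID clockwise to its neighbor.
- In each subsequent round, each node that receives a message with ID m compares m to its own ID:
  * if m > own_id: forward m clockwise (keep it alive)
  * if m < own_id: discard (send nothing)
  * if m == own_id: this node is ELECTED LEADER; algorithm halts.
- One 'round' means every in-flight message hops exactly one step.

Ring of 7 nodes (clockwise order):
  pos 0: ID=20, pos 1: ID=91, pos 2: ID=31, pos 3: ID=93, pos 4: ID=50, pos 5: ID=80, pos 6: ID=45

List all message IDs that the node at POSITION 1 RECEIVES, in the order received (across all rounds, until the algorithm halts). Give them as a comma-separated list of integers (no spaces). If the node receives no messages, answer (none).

Answer: 20,45,80,93

Derivation:
Round 1: pos1(id91) recv 20: drop; pos2(id31) recv 91: fwd; pos3(id93) recv 31: drop; pos4(id50) recv 93: fwd; pos5(id80) recv 50: drop; pos6(id45) recv 80: fwd; pos0(id20) recv 45: fwd
Round 2: pos3(id93) recv 91: drop; pos5(id80) recv 93: fwd; pos0(id20) recv 80: fwd; pos1(id91) recv 45: drop
Round 3: pos6(id45) recv 93: fwd; pos1(id91) recv 80: drop
Round 4: pos0(id20) recv 93: fwd
Round 5: pos1(id91) recv 93: fwd
Round 6: pos2(id31) recv 93: fwd
Round 7: pos3(id93) recv 93: ELECTED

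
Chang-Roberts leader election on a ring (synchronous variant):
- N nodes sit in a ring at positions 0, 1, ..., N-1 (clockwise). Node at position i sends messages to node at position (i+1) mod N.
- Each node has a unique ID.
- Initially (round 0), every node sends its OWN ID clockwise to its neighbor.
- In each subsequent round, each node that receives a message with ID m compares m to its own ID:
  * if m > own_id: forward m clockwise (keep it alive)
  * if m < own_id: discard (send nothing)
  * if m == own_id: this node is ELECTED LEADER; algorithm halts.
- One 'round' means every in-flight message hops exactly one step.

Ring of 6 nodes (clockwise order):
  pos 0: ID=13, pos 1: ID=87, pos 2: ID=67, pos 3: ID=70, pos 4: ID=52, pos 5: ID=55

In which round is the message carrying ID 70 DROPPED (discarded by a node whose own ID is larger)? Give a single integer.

Answer: 4

Derivation:
Round 1: pos1(id87) recv 13: drop; pos2(id67) recv 87: fwd; pos3(id70) recv 67: drop; pos4(id52) recv 70: fwd; pos5(id55) recv 52: drop; pos0(id13) recv 55: fwd
Round 2: pos3(id70) recv 87: fwd; pos5(id55) recv 70: fwd; pos1(id87) recv 55: drop
Round 3: pos4(id52) recv 87: fwd; pos0(id13) recv 70: fwd
Round 4: pos5(id55) recv 87: fwd; pos1(id87) recv 70: drop
Round 5: pos0(id13) recv 87: fwd
Round 6: pos1(id87) recv 87: ELECTED
Message ID 70 originates at pos 3; dropped at pos 1 in round 4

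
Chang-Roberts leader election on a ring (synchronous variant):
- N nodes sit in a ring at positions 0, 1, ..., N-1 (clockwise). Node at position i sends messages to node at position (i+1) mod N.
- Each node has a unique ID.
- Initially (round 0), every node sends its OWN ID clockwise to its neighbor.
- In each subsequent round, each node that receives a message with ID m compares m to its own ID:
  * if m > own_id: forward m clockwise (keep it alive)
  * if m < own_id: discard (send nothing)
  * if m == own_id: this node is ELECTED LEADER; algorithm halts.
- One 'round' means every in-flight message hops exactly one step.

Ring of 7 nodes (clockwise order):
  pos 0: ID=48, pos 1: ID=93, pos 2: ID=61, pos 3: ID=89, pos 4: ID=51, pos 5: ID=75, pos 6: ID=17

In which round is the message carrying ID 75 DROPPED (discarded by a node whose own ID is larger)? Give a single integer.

Round 1: pos1(id93) recv 48: drop; pos2(id61) recv 93: fwd; pos3(id89) recv 61: drop; pos4(id51) recv 89: fwd; pos5(id75) recv 51: drop; pos6(id17) recv 75: fwd; pos0(id48) recv 17: drop
Round 2: pos3(id89) recv 93: fwd; pos5(id75) recv 89: fwd; pos0(id48) recv 75: fwd
Round 3: pos4(id51) recv 93: fwd; pos6(id17) recv 89: fwd; pos1(id93) recv 75: drop
Round 4: pos5(id75) recv 93: fwd; pos0(id48) recv 89: fwd
Round 5: pos6(id17) recv 93: fwd; pos1(id93) recv 89: drop
Round 6: pos0(id48) recv 93: fwd
Round 7: pos1(id93) recv 93: ELECTED
Message ID 75 originates at pos 5; dropped at pos 1 in round 3

Answer: 3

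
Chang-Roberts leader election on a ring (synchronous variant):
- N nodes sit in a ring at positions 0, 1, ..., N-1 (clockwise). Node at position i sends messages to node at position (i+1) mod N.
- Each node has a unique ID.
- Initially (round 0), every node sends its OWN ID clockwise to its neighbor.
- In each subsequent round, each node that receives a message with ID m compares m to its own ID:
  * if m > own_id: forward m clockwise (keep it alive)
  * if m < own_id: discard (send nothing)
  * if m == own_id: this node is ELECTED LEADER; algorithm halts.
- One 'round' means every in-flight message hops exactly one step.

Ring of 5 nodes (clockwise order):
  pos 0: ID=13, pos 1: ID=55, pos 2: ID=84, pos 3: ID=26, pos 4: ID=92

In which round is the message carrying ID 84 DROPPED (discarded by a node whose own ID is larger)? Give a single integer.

Round 1: pos1(id55) recv 13: drop; pos2(id84) recv 55: drop; pos3(id26) recv 84: fwd; pos4(id92) recv 26: drop; pos0(id13) recv 92: fwd
Round 2: pos4(id92) recv 84: drop; pos1(id55) recv 92: fwd
Round 3: pos2(id84) recv 92: fwd
Round 4: pos3(id26) recv 92: fwd
Round 5: pos4(id92) recv 92: ELECTED
Message ID 84 originates at pos 2; dropped at pos 4 in round 2

Answer: 2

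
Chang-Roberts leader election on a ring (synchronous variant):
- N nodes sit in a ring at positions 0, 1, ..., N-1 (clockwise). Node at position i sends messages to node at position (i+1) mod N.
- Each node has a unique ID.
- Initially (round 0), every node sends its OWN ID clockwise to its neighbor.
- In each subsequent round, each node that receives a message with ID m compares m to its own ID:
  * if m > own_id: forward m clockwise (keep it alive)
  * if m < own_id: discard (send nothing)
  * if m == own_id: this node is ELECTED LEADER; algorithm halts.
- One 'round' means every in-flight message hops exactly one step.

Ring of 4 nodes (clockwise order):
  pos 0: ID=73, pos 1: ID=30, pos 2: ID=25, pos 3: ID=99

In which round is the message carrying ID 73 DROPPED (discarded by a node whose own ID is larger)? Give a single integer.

Round 1: pos1(id30) recv 73: fwd; pos2(id25) recv 30: fwd; pos3(id99) recv 25: drop; pos0(id73) recv 99: fwd
Round 2: pos2(id25) recv 73: fwd; pos3(id99) recv 30: drop; pos1(id30) recv 99: fwd
Round 3: pos3(id99) recv 73: drop; pos2(id25) recv 99: fwd
Round 4: pos3(id99) recv 99: ELECTED
Message ID 73 originates at pos 0; dropped at pos 3 in round 3

Answer: 3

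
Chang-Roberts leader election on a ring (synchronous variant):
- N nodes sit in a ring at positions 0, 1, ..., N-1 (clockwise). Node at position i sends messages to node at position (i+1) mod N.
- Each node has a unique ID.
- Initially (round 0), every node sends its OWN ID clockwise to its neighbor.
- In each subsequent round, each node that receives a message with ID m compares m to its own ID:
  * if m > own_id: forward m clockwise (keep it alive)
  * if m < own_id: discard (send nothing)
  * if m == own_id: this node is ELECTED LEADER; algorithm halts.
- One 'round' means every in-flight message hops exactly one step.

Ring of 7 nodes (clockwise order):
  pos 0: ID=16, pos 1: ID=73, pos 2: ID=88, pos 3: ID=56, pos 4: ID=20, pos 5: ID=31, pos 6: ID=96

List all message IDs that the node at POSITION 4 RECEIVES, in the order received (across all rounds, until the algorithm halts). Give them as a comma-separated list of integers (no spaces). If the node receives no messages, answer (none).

Round 1: pos1(id73) recv 16: drop; pos2(id88) recv 73: drop; pos3(id56) recv 88: fwd; pos4(id20) recv 56: fwd; pos5(id31) recv 20: drop; pos6(id96) recv 31: drop; pos0(id16) recv 96: fwd
Round 2: pos4(id20) recv 88: fwd; pos5(id31) recv 56: fwd; pos1(id73) recv 96: fwd
Round 3: pos5(id31) recv 88: fwd; pos6(id96) recv 56: drop; pos2(id88) recv 96: fwd
Round 4: pos6(id96) recv 88: drop; pos3(id56) recv 96: fwd
Round 5: pos4(id20) recv 96: fwd
Round 6: pos5(id31) recv 96: fwd
Round 7: pos6(id96) recv 96: ELECTED

Answer: 56,88,96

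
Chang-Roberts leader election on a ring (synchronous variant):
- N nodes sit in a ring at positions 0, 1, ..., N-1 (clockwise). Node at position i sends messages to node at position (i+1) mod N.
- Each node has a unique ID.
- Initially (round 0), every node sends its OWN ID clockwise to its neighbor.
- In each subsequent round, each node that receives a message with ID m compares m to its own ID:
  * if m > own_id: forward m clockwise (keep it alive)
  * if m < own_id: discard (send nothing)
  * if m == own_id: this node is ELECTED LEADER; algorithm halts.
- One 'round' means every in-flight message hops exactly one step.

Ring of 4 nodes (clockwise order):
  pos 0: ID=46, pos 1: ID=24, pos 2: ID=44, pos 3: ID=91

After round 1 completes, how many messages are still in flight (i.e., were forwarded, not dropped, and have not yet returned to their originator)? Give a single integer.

Round 1: pos1(id24) recv 46: fwd; pos2(id44) recv 24: drop; pos3(id91) recv 44: drop; pos0(id46) recv 91: fwd
After round 1: 2 messages still in flight

Answer: 2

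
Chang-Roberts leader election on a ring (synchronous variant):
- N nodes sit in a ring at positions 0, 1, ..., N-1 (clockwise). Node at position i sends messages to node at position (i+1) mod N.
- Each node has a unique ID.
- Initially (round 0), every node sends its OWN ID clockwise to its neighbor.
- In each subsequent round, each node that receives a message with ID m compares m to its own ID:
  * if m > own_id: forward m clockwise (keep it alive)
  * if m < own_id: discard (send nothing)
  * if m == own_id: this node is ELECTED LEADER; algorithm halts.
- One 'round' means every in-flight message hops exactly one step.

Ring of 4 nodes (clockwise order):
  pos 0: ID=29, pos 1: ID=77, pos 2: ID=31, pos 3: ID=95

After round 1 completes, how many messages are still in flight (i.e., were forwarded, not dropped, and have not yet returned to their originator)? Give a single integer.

Round 1: pos1(id77) recv 29: drop; pos2(id31) recv 77: fwd; pos3(id95) recv 31: drop; pos0(id29) recv 95: fwd
After round 1: 2 messages still in flight

Answer: 2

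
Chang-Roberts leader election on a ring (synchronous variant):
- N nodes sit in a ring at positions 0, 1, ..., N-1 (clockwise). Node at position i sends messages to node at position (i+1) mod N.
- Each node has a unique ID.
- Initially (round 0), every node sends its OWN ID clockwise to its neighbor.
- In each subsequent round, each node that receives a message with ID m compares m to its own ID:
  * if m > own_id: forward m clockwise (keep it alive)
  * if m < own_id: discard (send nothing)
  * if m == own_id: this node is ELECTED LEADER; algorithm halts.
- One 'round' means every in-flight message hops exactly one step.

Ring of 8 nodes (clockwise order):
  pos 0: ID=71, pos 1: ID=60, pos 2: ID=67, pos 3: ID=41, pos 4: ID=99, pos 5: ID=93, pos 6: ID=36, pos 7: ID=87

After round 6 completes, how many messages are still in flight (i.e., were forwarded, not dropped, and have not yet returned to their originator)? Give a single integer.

Answer: 2

Derivation:
Round 1: pos1(id60) recv 71: fwd; pos2(id67) recv 60: drop; pos3(id41) recv 67: fwd; pos4(id99) recv 41: drop; pos5(id93) recv 99: fwd; pos6(id36) recv 93: fwd; pos7(id87) recv 36: drop; pos0(id71) recv 87: fwd
Round 2: pos2(id67) recv 71: fwd; pos4(id99) recv 67: drop; pos6(id36) recv 99: fwd; pos7(id87) recv 93: fwd; pos1(id60) recv 87: fwd
Round 3: pos3(id41) recv 71: fwd; pos7(id87) recv 99: fwd; pos0(id71) recv 93: fwd; pos2(id67) recv 87: fwd
Round 4: pos4(id99) recv 71: drop; pos0(id71) recv 99: fwd; pos1(id60) recv 93: fwd; pos3(id41) recv 87: fwd
Round 5: pos1(id60) recv 99: fwd; pos2(id67) recv 93: fwd; pos4(id99) recv 87: drop
Round 6: pos2(id67) recv 99: fwd; pos3(id41) recv 93: fwd
After round 6: 2 messages still in flight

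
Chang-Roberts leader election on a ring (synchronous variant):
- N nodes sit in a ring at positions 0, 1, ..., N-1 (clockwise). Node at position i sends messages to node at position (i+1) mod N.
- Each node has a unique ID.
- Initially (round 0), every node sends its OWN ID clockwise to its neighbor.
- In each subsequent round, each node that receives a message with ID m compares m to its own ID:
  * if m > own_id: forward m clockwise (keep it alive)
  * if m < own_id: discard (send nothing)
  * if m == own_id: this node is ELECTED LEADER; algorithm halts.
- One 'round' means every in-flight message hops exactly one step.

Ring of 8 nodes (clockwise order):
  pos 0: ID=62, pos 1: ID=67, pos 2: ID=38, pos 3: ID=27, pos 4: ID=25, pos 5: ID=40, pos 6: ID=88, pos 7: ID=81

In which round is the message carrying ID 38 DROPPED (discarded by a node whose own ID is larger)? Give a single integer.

Round 1: pos1(id67) recv 62: drop; pos2(id38) recv 67: fwd; pos3(id27) recv 38: fwd; pos4(id25) recv 27: fwd; pos5(id40) recv 25: drop; pos6(id88) recv 40: drop; pos7(id81) recv 88: fwd; pos0(id62) recv 81: fwd
Round 2: pos3(id27) recv 67: fwd; pos4(id25) recv 38: fwd; pos5(id40) recv 27: drop; pos0(id62) recv 88: fwd; pos1(id67) recv 81: fwd
Round 3: pos4(id25) recv 67: fwd; pos5(id40) recv 38: drop; pos1(id67) recv 88: fwd; pos2(id38) recv 81: fwd
Round 4: pos5(id40) recv 67: fwd; pos2(id38) recv 88: fwd; pos3(id27) recv 81: fwd
Round 5: pos6(id88) recv 67: drop; pos3(id27) recv 88: fwd; pos4(id25) recv 81: fwd
Round 6: pos4(id25) recv 88: fwd; pos5(id40) recv 81: fwd
Round 7: pos5(id40) recv 88: fwd; pos6(id88) recv 81: drop
Round 8: pos6(id88) recv 88: ELECTED
Message ID 38 originates at pos 2; dropped at pos 5 in round 3

Answer: 3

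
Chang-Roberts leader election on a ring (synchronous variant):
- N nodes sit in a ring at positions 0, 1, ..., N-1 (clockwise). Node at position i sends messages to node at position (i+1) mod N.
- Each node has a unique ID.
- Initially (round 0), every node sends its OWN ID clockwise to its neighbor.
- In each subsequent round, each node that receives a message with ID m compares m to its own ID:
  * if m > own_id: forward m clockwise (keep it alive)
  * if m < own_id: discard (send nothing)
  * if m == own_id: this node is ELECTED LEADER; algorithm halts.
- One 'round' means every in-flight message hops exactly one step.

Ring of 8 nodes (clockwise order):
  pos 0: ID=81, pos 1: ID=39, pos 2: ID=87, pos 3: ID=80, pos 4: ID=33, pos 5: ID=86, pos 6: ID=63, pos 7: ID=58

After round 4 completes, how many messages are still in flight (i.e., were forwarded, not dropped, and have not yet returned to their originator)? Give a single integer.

Answer: 2

Derivation:
Round 1: pos1(id39) recv 81: fwd; pos2(id87) recv 39: drop; pos3(id80) recv 87: fwd; pos4(id33) recv 80: fwd; pos5(id86) recv 33: drop; pos6(id63) recv 86: fwd; pos7(id58) recv 63: fwd; pos0(id81) recv 58: drop
Round 2: pos2(id87) recv 81: drop; pos4(id33) recv 87: fwd; pos5(id86) recv 80: drop; pos7(id58) recv 86: fwd; pos0(id81) recv 63: drop
Round 3: pos5(id86) recv 87: fwd; pos0(id81) recv 86: fwd
Round 4: pos6(id63) recv 87: fwd; pos1(id39) recv 86: fwd
After round 4: 2 messages still in flight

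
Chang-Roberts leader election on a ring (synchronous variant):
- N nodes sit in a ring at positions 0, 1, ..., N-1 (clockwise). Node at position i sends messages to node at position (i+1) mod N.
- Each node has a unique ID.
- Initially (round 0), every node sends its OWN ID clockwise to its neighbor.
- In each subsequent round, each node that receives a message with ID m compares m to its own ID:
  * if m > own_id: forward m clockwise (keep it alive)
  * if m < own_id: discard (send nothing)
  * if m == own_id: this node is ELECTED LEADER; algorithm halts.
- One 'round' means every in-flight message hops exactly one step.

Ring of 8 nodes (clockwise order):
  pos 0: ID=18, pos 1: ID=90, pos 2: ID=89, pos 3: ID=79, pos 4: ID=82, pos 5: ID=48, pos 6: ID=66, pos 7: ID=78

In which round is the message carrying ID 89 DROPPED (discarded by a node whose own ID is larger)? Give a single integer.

Round 1: pos1(id90) recv 18: drop; pos2(id89) recv 90: fwd; pos3(id79) recv 89: fwd; pos4(id82) recv 79: drop; pos5(id48) recv 82: fwd; pos6(id66) recv 48: drop; pos7(id78) recv 66: drop; pos0(id18) recv 78: fwd
Round 2: pos3(id79) recv 90: fwd; pos4(id82) recv 89: fwd; pos6(id66) recv 82: fwd; pos1(id90) recv 78: drop
Round 3: pos4(id82) recv 90: fwd; pos5(id48) recv 89: fwd; pos7(id78) recv 82: fwd
Round 4: pos5(id48) recv 90: fwd; pos6(id66) recv 89: fwd; pos0(id18) recv 82: fwd
Round 5: pos6(id66) recv 90: fwd; pos7(id78) recv 89: fwd; pos1(id90) recv 82: drop
Round 6: pos7(id78) recv 90: fwd; pos0(id18) recv 89: fwd
Round 7: pos0(id18) recv 90: fwd; pos1(id90) recv 89: drop
Round 8: pos1(id90) recv 90: ELECTED
Message ID 89 originates at pos 2; dropped at pos 1 in round 7

Answer: 7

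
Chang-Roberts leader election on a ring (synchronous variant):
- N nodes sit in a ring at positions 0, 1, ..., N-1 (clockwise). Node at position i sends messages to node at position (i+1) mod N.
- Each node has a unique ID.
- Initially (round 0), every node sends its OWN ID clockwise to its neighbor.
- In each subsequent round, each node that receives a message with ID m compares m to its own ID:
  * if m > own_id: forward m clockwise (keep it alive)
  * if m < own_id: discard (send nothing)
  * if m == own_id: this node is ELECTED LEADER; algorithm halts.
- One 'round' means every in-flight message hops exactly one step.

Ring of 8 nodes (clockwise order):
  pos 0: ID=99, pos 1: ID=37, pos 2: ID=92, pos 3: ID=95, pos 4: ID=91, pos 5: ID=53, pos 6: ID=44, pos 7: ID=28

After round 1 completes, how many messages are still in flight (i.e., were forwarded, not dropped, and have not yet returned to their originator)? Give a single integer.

Round 1: pos1(id37) recv 99: fwd; pos2(id92) recv 37: drop; pos3(id95) recv 92: drop; pos4(id91) recv 95: fwd; pos5(id53) recv 91: fwd; pos6(id44) recv 53: fwd; pos7(id28) recv 44: fwd; pos0(id99) recv 28: drop
After round 1: 5 messages still in flight

Answer: 5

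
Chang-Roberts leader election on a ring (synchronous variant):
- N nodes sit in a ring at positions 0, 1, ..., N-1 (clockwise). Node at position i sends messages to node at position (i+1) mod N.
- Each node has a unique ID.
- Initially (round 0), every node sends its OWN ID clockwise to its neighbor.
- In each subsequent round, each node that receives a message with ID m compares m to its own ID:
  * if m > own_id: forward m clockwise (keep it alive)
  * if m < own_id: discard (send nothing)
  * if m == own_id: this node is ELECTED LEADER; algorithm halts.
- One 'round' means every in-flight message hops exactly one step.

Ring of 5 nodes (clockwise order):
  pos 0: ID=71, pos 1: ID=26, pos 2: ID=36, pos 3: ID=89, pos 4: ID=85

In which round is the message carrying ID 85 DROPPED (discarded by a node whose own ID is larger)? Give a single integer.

Round 1: pos1(id26) recv 71: fwd; pos2(id36) recv 26: drop; pos3(id89) recv 36: drop; pos4(id85) recv 89: fwd; pos0(id71) recv 85: fwd
Round 2: pos2(id36) recv 71: fwd; pos0(id71) recv 89: fwd; pos1(id26) recv 85: fwd
Round 3: pos3(id89) recv 71: drop; pos1(id26) recv 89: fwd; pos2(id36) recv 85: fwd
Round 4: pos2(id36) recv 89: fwd; pos3(id89) recv 85: drop
Round 5: pos3(id89) recv 89: ELECTED
Message ID 85 originates at pos 4; dropped at pos 3 in round 4

Answer: 4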